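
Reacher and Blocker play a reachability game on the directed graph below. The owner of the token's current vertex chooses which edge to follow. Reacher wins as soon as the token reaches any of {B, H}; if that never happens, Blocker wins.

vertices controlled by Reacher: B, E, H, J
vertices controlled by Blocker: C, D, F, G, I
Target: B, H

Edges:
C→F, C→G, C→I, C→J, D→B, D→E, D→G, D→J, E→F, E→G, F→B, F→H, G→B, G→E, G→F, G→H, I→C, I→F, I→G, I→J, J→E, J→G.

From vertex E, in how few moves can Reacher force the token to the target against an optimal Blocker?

2

A0 = {B, H}
A1: add {F} — F (Blocker): all of {B, H} already in.
A2: add {E} — E (Reacher) has E→F.
E enters the attractor at level 2, so Reacher can force the target in 2 moves from there.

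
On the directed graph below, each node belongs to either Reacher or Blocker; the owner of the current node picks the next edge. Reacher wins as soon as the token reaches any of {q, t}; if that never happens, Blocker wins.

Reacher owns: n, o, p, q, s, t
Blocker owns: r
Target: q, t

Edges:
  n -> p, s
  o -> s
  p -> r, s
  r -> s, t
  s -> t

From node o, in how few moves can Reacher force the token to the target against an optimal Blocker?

2

A0 = {q, t}
A1: add {s} — s (Reacher) has s→t.
A2: add {n, o, p, r} — n (Reacher) has n→s; o (Reacher) has o→s; p (Reacher) has p→s; r (Blocker): all of {s, t} already in.
A2 = all vertices. Fixed point.
o enters the attractor at level 2, so Reacher can force the target in 2 moves from there.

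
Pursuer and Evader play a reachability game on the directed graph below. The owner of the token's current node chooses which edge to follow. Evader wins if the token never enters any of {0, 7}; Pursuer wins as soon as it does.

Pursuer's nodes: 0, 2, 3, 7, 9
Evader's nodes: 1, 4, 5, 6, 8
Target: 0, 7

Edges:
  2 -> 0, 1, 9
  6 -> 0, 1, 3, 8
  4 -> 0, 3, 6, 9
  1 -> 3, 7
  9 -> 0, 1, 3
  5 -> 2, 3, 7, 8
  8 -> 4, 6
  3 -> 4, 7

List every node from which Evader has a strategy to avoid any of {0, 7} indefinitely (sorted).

4, 5, 6, 8

A0 = {0, 7}
A1: add {2, 3, 9} — 2 (Pursuer) has 2→0; 3 (Pursuer) has 3→7; 9 (Pursuer) has 9→0.
A2: add {1} — 1 (Evader): all of {3, 7} already in.
A3 = A2; e.g. 4 (Evader) can still go to 6. Fixed point.
Pursuer's attractor = {0, 1, 2, 3, 7, 9}; Evader avoids the target exactly from the complement.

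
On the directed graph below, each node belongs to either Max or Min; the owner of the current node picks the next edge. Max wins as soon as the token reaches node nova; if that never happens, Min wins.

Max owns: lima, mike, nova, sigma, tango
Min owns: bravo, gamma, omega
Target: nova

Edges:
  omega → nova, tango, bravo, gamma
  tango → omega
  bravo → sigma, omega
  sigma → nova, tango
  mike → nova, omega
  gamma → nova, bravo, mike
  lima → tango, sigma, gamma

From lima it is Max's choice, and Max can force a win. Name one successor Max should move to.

A0 = {nova}
A1: add {mike, sigma} — sigma (Max) has sigma→nova; mike (Max) has mike→nova.
A2: add {lima} — lima (Max) has lima→sigma.
A3 = A2; e.g. tango (Max) has no edge into A2. Fixed point.
From lima, successor sigma is in the attractor (rank 1); the other successors gamma, tango are not.

sigma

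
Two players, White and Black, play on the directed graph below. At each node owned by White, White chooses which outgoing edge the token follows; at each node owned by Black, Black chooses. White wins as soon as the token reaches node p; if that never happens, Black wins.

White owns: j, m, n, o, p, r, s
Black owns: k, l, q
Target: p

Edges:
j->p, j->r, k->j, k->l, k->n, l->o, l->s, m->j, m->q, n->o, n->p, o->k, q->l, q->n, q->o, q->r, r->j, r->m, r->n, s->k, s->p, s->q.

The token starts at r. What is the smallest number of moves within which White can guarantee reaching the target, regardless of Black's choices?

A0 = {p}
A1: add {j, n, s} — j (White) has j→p; n (White) has n→p; s (White) has s→p.
A2: add {m, r} — m (White) has m→j; r (White) has r→j.
A3 = A2; e.g. k (Black) can still go to l. Fixed point.
r enters the attractor at level 2, so White can force the target in 2 moves from there.

2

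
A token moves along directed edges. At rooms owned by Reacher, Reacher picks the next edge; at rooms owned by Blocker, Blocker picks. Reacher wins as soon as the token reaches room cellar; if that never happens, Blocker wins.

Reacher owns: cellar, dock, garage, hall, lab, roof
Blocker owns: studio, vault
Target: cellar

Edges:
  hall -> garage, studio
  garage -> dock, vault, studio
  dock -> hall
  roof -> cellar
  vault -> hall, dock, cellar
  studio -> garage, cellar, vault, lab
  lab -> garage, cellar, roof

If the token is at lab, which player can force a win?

Reacher

A0 = {cellar}
A1: add {lab, roof} — roof (Reacher) has roof→cellar; lab (Reacher) has lab→cellar.
A2 = A1; e.g. hall (Reacher) has no edge into A1. Fixed point.
lab ∈ A1, so Reacher can force the target.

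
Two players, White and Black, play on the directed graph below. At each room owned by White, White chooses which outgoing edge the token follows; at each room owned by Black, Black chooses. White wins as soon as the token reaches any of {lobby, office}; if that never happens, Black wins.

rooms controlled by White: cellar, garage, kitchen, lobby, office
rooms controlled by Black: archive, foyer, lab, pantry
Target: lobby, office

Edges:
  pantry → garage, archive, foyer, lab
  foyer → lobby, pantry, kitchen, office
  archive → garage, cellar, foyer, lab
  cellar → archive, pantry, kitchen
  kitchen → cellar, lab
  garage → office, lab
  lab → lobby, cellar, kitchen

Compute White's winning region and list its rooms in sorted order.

A0 = {lobby, office}
A1: add {garage} — garage (White) has garage→office.
A2 = A1; e.g. archive (Black) can still go to cellar. Fixed point.
White's winning region = {garage, lobby, office}.

garage, lobby, office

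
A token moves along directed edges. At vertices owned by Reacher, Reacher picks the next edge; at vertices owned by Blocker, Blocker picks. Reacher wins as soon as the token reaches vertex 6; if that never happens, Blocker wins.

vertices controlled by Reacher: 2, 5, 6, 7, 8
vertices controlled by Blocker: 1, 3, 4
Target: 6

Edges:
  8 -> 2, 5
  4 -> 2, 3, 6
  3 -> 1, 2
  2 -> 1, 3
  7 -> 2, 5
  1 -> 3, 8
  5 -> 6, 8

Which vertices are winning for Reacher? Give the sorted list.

A0 = {6}
A1: add {5} — 5 (Reacher) has 5→6.
A2: add {7, 8} — 7 (Reacher) has 7→5; 8 (Reacher) has 8→5.
A3 = A2; e.g. 1 (Blocker) can still go to 3. Fixed point.
Reacher's winning region = {5, 6, 7, 8}.

5, 6, 7, 8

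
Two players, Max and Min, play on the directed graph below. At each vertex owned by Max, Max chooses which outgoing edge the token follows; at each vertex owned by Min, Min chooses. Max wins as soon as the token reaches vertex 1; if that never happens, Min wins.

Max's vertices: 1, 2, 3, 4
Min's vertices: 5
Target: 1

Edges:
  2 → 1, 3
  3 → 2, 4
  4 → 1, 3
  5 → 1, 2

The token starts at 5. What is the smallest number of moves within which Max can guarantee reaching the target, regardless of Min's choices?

A0 = {1}
A1: add {2, 4} — 2 (Max) has 2→1; 4 (Max) has 4→1.
A2: add {3, 5} — 3 (Max) has 3→2; 5 (Min): all of {1, 2} already in.
A2 = all vertices. Fixed point.
5 enters the attractor at level 2, so Max can force the target in 2 moves from there.

2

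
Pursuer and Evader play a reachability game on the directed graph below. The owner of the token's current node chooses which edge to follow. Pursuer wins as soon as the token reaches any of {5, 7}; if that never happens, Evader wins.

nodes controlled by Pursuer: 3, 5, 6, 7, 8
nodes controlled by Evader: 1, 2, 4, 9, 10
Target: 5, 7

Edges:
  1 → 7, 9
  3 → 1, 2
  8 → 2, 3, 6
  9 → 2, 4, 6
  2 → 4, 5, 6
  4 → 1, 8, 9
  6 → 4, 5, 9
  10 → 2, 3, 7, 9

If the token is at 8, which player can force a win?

A0 = {5, 7}
A1: add {6} — 6 (Pursuer) has 6→5.
A2: add {8} — 8 (Pursuer) has 8→6.
A3 = A2; e.g. 1 (Evader) can still go to 9. Fixed point.
8 ∈ A2, so Pursuer can force the target.

Pursuer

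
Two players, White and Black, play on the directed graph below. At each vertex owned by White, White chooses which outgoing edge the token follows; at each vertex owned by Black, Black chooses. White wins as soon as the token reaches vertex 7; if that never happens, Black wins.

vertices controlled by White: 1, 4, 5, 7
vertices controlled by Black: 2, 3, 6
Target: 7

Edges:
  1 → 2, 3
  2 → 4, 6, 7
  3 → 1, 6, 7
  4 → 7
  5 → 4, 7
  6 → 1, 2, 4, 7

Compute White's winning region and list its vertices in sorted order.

4, 5, 7

A0 = {7}
A1: add {4, 5} — 4 (White) has 4→7; 5 (White) has 5→7.
A2 = A1; e.g. 1 (White) has no edge into A1. Fixed point.
White's winning region = {4, 5, 7}.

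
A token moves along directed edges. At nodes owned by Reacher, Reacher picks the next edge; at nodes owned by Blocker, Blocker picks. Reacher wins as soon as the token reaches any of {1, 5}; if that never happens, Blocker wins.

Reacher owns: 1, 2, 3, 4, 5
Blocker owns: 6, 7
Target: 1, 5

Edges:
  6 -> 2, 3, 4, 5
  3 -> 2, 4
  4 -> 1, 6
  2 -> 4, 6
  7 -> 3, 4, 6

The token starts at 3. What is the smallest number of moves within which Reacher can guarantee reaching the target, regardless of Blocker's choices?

2

A0 = {1, 5}
A1: add {4} — 4 (Reacher) has 4→1.
A2: add {2, 3} — 2 (Reacher) has 2→4; 3 (Reacher) has 3→4.
3 enters the attractor at level 2, so Reacher can force the target in 2 moves from there.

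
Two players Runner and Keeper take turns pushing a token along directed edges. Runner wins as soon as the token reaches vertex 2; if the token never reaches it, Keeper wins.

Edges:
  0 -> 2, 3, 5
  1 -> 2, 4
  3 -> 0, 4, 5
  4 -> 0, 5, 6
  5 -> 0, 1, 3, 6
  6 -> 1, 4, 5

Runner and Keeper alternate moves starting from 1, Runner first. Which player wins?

Runner

Track states (vertex, player-to-move).
A0 = {(2,Runner), (2,Keeper)}
A1: add {(0,Runner), (1,Runner)}.
(1,Runner) ∈ A1 ⇒ Runner forces the target.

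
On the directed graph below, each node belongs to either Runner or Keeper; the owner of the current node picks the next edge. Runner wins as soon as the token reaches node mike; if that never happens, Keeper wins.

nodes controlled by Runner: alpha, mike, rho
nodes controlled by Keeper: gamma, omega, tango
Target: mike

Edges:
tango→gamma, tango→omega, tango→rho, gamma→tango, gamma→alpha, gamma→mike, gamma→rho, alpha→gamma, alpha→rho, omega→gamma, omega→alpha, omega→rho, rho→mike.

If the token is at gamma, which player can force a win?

Keeper

A0 = {mike}
A1: add {rho} — rho (Runner) has rho→mike.
A2: add {alpha} — alpha (Runner) has alpha→rho.
A3 = A2; e.g. tango (Keeper) can still go to gamma. Fixed point.
gamma never enters the attractor, so Keeper can avoid the target forever.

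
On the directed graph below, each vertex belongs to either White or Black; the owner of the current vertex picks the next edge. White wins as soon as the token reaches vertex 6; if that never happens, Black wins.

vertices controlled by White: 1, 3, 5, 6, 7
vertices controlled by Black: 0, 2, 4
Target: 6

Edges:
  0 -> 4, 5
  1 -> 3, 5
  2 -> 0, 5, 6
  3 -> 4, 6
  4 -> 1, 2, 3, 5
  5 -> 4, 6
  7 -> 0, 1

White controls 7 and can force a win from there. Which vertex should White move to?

A0 = {6}
A1: add {3, 5} — 3 (White) has 3→6; 5 (White) has 5→6.
A2: add {1} — 1 (White) has 1→3.
A3: add {7} — 7 (White) has 7→1.
A4 = A3; e.g. 0 (Black) can still go to 4. Fixed point.
From 7, successor 1 is in the attractor (rank 2); the other successor 0 is not.

1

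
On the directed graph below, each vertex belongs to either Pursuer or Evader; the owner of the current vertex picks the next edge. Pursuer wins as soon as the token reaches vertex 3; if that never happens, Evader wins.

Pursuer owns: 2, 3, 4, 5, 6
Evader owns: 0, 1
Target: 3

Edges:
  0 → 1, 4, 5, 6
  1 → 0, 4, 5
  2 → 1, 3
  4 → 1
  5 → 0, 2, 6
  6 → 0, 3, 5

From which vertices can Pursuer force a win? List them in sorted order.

2, 3, 5, 6

A0 = {3}
A1: add {2, 6} — 2 (Pursuer) has 2→3; 6 (Pursuer) has 6→3.
A2: add {5} — 5 (Pursuer) has 5→2.
A3 = A2; e.g. 0 (Evader) can still go to 1. Fixed point.
Pursuer's winning region = {2, 3, 5, 6}.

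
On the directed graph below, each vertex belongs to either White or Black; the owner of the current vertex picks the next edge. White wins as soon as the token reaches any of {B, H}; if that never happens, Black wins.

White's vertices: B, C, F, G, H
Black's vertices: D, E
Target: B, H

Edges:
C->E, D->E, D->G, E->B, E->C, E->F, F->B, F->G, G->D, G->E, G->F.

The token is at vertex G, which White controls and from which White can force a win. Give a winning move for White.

F

A0 = {B, H}
A1: add {F} — F (White) has F→B.
A2: add {G} — G (White) has G→F.
A3 = A2; e.g. C (White) has no edge into A2. Fixed point.
From G, successor F is in the attractor (rank 1); the other successors D, E are not.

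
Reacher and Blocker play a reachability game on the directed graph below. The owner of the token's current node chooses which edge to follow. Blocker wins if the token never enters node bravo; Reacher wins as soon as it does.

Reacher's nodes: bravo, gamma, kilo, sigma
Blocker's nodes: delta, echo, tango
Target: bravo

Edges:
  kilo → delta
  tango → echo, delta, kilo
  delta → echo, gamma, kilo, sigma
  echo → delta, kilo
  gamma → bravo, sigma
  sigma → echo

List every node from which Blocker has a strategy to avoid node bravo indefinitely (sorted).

delta, echo, kilo, sigma, tango

A0 = {bravo}
A1: add {gamma} — gamma (Reacher) has gamma→bravo.
A2 = A1; e.g. echo (Blocker) can still go to delta. Fixed point.
Reacher's attractor = {bravo, gamma}; Blocker avoids the target exactly from the complement.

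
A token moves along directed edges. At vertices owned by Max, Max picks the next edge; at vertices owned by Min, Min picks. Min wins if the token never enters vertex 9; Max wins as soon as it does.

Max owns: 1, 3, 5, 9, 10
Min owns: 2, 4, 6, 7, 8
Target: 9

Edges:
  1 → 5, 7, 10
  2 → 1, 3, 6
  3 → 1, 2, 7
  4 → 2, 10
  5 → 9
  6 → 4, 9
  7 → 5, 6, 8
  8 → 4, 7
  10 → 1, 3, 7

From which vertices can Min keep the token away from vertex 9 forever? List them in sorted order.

A0 = {9}
A1: add {5} — 5 (Max) has 5→9.
A2: add {1} — 1 (Max) has 1→5.
A3: add {3, 10} — 3 (Max) has 3→1; 10 (Max) has 10→1.
A4 = A3; e.g. 2 (Min) can still go to 6. Fixed point.
Max's attractor = {1, 3, 5, 9, 10}; Min avoids the target exactly from the complement.

2, 4, 6, 7, 8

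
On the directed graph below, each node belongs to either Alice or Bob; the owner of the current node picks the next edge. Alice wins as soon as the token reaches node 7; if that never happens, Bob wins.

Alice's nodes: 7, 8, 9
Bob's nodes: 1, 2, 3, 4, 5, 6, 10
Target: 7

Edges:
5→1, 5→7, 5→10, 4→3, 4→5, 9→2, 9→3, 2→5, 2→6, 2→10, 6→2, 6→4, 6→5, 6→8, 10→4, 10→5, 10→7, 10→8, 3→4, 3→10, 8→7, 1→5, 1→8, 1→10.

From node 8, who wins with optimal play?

A0 = {7}
A1: add {8} — 8 (Alice) has 8→7.
A2 = A1; e.g. 1 (Bob) can still go to 5. Fixed point.
8 ∈ A1, so Alice can force the target.

Alice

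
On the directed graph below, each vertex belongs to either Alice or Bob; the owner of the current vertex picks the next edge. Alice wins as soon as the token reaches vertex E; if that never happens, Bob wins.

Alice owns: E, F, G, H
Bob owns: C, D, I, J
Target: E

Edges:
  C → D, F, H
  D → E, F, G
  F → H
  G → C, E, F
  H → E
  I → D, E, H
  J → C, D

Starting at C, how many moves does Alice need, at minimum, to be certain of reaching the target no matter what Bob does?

A0 = {E}
A1: add {G, H} — G (Alice) has G→E; H (Alice) has H→E.
A2: add {F} — F (Alice) has F→H.
A3: add {D} — D (Bob): all of {E, F, G} already in.
A4: add {C, I} — C (Bob): all of {D, F, H} already in; I (Bob): all of {D, E, H} already in.
C enters the attractor at level 4, so Alice can force the target in 4 moves from there.

4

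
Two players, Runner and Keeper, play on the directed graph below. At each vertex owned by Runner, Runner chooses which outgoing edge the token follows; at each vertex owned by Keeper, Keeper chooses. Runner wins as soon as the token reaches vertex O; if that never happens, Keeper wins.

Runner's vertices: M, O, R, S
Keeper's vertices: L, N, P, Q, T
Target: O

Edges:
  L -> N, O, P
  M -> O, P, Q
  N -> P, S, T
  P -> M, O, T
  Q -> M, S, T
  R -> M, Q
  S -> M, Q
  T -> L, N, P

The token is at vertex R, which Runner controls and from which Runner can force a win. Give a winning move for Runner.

M

A0 = {O}
A1: add {M} — M (Runner) has M→O.
A2: add {R, S} — R (Runner) has R→M; S (Runner) has S→M.
A3 = A2; e.g. L (Keeper) can still go to N. Fixed point.
From R, successor M is in the attractor (rank 1); the other successor Q is not.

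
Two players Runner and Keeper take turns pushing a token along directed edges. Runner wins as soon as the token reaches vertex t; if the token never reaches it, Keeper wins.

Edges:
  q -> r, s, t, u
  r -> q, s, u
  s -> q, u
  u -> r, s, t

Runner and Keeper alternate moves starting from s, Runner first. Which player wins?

Track states (vertex, player-to-move).
A0 = {(t,Runner), (t,Keeper)}
A1: add {(q,Runner), (u,Runner)}.
A2: add {(s,Keeper)}.
A3: add {(r,Runner)}.
A4 = A3; e.g. (q,Keeper) stays out. (s,Runner) never enters ⇒ Keeper avoids the target.

Keeper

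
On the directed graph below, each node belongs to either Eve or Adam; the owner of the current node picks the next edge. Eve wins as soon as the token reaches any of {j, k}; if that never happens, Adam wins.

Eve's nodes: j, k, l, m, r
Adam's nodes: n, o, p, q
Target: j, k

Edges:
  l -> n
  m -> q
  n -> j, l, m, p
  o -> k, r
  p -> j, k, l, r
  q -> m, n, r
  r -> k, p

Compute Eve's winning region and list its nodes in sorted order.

A0 = {j, k}
A1: add {r} — r (Eve) has r→k.
A2: add {o} — o (Adam): all of {k, r} already in.
A3 = A2; e.g. l (Eve) has no edge into A2. Fixed point.
Eve's winning region = {j, k, o, r}.

j, k, o, r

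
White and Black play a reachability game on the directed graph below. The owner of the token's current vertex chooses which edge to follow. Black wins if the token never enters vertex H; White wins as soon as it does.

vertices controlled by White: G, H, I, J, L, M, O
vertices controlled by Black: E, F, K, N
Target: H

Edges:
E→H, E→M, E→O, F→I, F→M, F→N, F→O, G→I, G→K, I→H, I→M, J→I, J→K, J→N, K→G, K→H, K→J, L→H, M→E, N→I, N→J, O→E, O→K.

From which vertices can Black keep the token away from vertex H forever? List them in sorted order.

A0 = {H}
A1: add {I, L} — I (White) has I→H; L (White) has L→H.
A2: add {G, J} — G (White) has G→I; J (White) has J→I.
A3: add {K, N} — K (Black): all of {G, H, J} already in; N (Black): all of {I, J} already in.
A4: add {O} — O (White) has O→K.
A5 = A4; e.g. E (Black) can still go to M. Fixed point.
White's attractor = {G, H, I, J, K, L, N, O}; Black avoids the target exactly from the complement.

E, F, M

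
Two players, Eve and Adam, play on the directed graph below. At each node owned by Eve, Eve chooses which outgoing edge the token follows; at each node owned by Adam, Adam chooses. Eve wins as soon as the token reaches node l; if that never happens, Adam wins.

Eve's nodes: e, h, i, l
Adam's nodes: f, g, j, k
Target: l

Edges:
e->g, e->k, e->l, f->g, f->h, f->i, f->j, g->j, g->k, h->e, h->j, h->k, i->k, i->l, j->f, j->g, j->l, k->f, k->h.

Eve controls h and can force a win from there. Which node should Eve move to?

A0 = {l}
A1: add {e, i} — e (Eve) has e→l; i (Eve) has i→l.
A2: add {h} — h (Eve) has h→e.
A3 = A2; e.g. f (Adam) can still go to g. Fixed point.
From h, successor e is in the attractor (rank 1); the other successors j, k are not.

e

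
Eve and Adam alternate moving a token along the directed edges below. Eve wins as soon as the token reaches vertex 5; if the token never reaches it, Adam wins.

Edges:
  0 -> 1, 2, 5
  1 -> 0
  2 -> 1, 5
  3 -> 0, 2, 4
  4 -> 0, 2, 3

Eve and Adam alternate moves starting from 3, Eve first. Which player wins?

Track states (vertex, player-to-move).
A0 = {(5,Eve), (5,Adam)}
A1: add {(0,Eve), (2,Eve)}.
A2: add {(1,Adam)}.
A3 = A2; e.g. (0,Adam) stays out. (3,Eve) never enters ⇒ Adam avoids the target.

Adam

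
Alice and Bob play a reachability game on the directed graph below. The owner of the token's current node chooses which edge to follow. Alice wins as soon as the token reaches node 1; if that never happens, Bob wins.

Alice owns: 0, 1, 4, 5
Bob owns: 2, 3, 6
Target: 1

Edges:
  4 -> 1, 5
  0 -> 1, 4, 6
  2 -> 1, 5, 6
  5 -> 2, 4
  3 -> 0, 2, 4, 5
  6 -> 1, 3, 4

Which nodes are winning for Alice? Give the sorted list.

A0 = {1}
A1: add {0, 4} — 0 (Alice) has 0→1; 4 (Alice) has 4→1.
A2: add {5} — 5 (Alice) has 5→4.
A3 = A2; e.g. 2 (Bob) can still go to 6. Fixed point.
Alice's winning region = {0, 1, 4, 5}.

0, 1, 4, 5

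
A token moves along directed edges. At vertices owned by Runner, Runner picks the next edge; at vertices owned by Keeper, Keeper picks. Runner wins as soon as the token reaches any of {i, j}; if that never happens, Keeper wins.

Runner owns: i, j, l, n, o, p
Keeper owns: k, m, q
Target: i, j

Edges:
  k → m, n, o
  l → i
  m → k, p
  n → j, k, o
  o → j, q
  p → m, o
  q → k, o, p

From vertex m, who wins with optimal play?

Keeper

A0 = {i, j}
A1: add {l, n, o} — l (Runner) has l→i; n (Runner) has n→j; o (Runner) has o→j.
A2: add {p} — p (Runner) has p→o.
A3 = A2; e.g. k (Keeper) can still go to m. Fixed point.
m never enters the attractor, so Keeper can avoid the target forever.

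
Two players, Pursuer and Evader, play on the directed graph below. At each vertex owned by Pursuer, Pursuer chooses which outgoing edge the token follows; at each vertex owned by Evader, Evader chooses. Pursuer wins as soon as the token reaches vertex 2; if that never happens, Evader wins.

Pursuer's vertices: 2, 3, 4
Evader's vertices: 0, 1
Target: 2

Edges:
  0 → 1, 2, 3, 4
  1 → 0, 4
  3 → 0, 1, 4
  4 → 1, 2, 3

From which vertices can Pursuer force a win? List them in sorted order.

2, 3, 4

A0 = {2}
A1: add {4} — 4 (Pursuer) has 4→2.
A2: add {3} — 3 (Pursuer) has 3→4.
A3 = A2; e.g. 0 (Evader) can still go to 1. Fixed point.
Pursuer's winning region = {2, 3, 4}.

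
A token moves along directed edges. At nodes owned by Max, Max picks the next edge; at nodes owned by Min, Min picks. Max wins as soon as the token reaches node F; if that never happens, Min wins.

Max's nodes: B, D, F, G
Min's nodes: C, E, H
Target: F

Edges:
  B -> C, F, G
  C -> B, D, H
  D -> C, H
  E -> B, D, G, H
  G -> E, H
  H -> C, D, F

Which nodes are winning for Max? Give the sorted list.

B, F

A0 = {F}
A1: add {B} — B (Max) has B→F.
A2 = A1; e.g. C (Min) can still go to D. Fixed point.
Max's winning region = {B, F}.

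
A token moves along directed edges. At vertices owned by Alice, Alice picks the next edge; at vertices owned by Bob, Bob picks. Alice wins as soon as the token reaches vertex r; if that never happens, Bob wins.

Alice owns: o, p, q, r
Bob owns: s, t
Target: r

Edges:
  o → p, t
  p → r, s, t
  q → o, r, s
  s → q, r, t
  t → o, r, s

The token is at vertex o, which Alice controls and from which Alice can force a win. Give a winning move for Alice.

A0 = {r}
A1: add {p, q} — p (Alice) has p→r; q (Alice) has q→r.
A2: add {o} — o (Alice) has o→p.
A3 = A2; e.g. s (Bob) can still go to t. Fixed point.
From o, successor p is in the attractor (rank 1); the other successor t is not.

p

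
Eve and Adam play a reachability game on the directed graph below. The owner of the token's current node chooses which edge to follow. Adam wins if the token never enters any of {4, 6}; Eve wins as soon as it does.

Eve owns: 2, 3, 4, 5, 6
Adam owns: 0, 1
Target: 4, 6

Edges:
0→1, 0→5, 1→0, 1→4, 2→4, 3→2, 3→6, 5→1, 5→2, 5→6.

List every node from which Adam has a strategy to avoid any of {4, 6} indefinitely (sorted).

0, 1

A0 = {4, 6}
A1: add {2, 3, 5} — 2 (Eve) has 2→4; 3 (Eve) has 3→6; 5 (Eve) has 5→6.
A2 = A1; e.g. 0 (Adam) can still go to 1. Fixed point.
Eve's attractor = {2, 3, 4, 5, 6}; Adam avoids the target exactly from the complement.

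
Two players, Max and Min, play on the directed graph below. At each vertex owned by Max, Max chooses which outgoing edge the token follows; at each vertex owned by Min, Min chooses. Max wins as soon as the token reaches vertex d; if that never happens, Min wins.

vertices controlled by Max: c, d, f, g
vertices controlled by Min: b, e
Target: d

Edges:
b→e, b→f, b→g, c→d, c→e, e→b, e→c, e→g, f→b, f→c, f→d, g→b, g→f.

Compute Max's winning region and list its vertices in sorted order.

A0 = {d}
A1: add {c, f} — c (Max) has c→d; f (Max) has f→d.
A2: add {g} — g (Max) has g→f.
A3 = A2; e.g. b (Min) can still go to e. Fixed point.
Max's winning region = {c, d, f, g}.

c, d, f, g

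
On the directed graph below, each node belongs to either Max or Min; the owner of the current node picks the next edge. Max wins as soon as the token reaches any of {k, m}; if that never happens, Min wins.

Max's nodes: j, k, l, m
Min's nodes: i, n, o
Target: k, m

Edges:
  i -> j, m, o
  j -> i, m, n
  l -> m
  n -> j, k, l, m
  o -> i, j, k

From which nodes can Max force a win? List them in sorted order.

j, k, l, m, n

A0 = {k, m}
A1: add {j, l} — j (Max) has j→m; l (Max) has l→m.
A2: add {n} — n (Min): all of {j, k, l, m} already in.
A3 = A2; e.g. i (Min) can still go to o. Fixed point.
Max's winning region = {j, k, l, m, n}.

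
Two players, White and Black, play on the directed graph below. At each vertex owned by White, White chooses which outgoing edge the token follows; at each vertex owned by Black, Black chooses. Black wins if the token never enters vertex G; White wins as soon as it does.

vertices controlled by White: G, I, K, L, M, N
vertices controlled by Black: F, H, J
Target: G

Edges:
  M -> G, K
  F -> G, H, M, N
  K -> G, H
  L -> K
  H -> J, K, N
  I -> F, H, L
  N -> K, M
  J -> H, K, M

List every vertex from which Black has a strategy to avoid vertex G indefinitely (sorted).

A0 = {G}
A1: add {K, M} — K (White) has K→G; M (White) has M→G.
A2: add {L, N} — L (White) has L→K; N (White) has N→K.
A3: add {I} — I (White) has I→L.
A4 = A3; e.g. F (Black) can still go to H. Fixed point.
White's attractor = {G, I, K, L, M, N}; Black avoids the target exactly from the complement.

F, H, J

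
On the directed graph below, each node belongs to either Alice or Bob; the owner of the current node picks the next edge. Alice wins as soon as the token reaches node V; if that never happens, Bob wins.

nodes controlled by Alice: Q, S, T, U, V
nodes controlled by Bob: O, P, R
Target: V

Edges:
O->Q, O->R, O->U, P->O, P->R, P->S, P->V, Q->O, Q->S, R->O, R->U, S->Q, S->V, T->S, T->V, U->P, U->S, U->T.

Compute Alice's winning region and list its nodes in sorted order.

Q, S, T, U, V

A0 = {V}
A1: add {S, T} — S (Alice) has S→V; T (Alice) has T→V.
A2: add {Q, U} — Q (Alice) has Q→S; U (Alice) has U→S.
A3 = A2; e.g. O (Bob) can still go to R. Fixed point.
Alice's winning region = {Q, S, T, U, V}.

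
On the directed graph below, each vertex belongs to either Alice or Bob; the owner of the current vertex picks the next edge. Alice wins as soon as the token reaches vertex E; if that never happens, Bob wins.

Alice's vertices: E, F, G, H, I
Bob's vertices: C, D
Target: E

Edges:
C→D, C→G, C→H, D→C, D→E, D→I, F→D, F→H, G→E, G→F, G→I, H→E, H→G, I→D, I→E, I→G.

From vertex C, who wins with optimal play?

A0 = {E}
A1: add {G, H, I} — G (Alice) has G→E; H (Alice) has H→E; I (Alice) has I→E.
A2: add {F} — F (Alice) has F→H.
A3 = A2; e.g. C (Bob) can still go to D. Fixed point.
C never enters the attractor, so Bob can avoid the target forever.

Bob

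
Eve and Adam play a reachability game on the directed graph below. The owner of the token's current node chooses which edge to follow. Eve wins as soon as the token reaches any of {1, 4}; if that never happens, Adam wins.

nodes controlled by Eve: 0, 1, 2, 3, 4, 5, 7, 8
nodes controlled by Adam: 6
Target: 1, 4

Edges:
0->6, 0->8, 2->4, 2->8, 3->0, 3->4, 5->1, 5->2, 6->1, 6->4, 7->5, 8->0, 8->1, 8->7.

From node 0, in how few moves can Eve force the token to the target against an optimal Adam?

2

A0 = {1, 4}
A1: add {2, 3, 5, 6, 8} — 2 (Eve) has 2→4; 3 (Eve) has 3→4; 5 (Eve) has 5→1; 6 (Adam): all of {1, 4} already in; 8 (Eve) has 8→1.
A2: add {0, 7} — 0 (Eve) has 0→6; 7 (Eve) has 7→5.
A2 = all vertices. Fixed point.
0 enters the attractor at level 2, so Eve can force the target in 2 moves from there.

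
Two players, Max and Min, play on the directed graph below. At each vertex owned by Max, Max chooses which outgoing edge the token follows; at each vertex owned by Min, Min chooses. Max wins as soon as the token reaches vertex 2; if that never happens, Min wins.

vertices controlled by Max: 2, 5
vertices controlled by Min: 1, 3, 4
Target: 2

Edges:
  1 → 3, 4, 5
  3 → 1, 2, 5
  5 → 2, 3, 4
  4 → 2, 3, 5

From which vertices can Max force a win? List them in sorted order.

2, 5

A0 = {2}
A1: add {5} — 5 (Max) has 5→2.
A2 = A1; e.g. 1 (Min) can still go to 3. Fixed point.
Max's winning region = {2, 5}.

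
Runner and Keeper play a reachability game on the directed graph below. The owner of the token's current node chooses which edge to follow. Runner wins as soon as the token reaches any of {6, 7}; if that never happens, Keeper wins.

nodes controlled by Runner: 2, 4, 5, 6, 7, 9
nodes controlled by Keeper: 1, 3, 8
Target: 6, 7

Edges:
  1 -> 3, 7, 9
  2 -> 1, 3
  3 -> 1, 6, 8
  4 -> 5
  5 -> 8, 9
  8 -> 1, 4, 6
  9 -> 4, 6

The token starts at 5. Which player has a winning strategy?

Runner

A0 = {6, 7}
A1: add {9} — 9 (Runner) has 9→6.
A2: add {5} — 5 (Runner) has 5→9.
5 ∈ A2, so Runner can force the target.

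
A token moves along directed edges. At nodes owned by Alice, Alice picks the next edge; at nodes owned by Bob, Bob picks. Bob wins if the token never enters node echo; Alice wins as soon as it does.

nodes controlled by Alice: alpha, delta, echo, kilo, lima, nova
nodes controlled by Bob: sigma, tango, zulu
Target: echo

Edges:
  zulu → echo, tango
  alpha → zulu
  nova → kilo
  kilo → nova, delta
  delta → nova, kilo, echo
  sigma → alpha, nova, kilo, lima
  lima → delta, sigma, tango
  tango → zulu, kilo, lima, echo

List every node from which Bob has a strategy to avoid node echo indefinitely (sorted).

A0 = {echo}
A1: add {delta} — delta (Alice) has delta→echo.
A2: add {kilo, lima} — kilo (Alice) has kilo→delta; lima (Alice) has lima→delta.
A3: add {nova} — nova (Alice) has nova→kilo.
A4 = A3; e.g. zulu (Bob) can still go to tango. Fixed point.
Alice's attractor = {delta, echo, kilo, lima, nova}; Bob avoids the target exactly from the complement.

alpha, sigma, tango, zulu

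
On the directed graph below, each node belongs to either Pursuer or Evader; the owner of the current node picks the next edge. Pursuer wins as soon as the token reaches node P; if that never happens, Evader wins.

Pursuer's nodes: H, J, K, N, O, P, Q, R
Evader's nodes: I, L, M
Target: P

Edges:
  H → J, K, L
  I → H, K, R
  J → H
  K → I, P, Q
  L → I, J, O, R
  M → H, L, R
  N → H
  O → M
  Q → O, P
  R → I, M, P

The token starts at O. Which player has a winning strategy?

Evader

A0 = {P}
A1: add {K, Q, R} — K (Pursuer) has K→P; Q (Pursuer) has Q→P; R (Pursuer) has R→P.
A2: add {H} — H (Pursuer) has H→K.
A3: add {I, J, N} — I (Evader): all of {H, K, R} already in; J (Pursuer) has J→H; N (Pursuer) has N→H.
A4 = A3; e.g. L (Evader) can still go to O. Fixed point.
O never enters the attractor, so Evader can avoid the target forever.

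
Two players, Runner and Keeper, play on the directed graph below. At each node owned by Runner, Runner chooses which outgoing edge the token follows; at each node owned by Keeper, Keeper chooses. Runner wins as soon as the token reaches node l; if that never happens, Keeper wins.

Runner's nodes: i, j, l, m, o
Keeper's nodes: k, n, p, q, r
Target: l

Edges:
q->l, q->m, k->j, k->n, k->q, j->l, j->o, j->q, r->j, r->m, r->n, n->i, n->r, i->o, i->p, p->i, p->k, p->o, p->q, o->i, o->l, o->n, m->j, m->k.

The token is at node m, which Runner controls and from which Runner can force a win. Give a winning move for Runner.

j

A0 = {l}
A1: add {j, o} — j (Runner) has j→l; o (Runner) has o→l.
A2: add {i, m} — i (Runner) has i→o; m (Runner) has m→j.
A3: add {q} — q (Keeper): all of {l, m} already in.
A4 = A3; e.g. k (Keeper) can still go to n. Fixed point.
From m, successor j is in the attractor (rank 1); the other successor k is not.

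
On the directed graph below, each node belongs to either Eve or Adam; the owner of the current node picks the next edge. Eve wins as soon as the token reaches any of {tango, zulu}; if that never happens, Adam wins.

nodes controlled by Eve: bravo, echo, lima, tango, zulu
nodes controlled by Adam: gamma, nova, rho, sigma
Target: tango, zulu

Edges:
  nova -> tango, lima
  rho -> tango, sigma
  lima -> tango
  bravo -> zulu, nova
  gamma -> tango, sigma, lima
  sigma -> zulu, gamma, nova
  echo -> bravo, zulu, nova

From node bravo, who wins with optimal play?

Eve

A0 = {tango, zulu}
A1: add {bravo, echo, lima} — bravo (Eve) has bravo→zulu; echo (Eve) has echo→zulu; lima (Eve) has lima→tango.
bravo ∈ A1, so Eve can force the target.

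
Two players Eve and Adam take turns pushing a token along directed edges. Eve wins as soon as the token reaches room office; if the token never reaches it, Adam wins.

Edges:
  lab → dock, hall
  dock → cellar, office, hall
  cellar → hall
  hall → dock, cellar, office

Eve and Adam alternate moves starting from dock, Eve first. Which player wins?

Eve

Track states (vertex, player-to-move).
A0 = {(office,Eve), (office,Adam)}
A1: add {(dock,Eve), (hall,Eve)}.
(dock,Eve) ∈ A1 ⇒ Eve forces the target.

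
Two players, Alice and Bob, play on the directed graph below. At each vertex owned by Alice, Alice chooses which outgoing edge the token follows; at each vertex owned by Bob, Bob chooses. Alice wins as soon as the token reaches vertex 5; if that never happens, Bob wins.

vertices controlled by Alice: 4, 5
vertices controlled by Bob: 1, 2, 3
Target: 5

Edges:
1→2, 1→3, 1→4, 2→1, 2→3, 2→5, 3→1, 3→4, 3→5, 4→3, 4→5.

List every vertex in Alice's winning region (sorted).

4, 5

A0 = {5}
A1: add {4} — 4 (Alice) has 4→5.
A2 = A1; e.g. 1 (Bob) can still go to 2. Fixed point.
Alice's winning region = {4, 5}.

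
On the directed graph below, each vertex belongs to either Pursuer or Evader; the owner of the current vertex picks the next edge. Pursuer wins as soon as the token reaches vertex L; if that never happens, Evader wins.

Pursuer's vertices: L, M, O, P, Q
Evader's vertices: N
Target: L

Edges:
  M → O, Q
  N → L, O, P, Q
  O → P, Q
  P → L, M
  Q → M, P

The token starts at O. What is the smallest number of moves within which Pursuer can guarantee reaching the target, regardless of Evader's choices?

A0 = {L}
A1: add {P} — P (Pursuer) has P→L.
A2: add {O, Q} — O (Pursuer) has O→P; Q (Pursuer) has Q→P.
O enters the attractor at level 2, so Pursuer can force the target in 2 moves from there.

2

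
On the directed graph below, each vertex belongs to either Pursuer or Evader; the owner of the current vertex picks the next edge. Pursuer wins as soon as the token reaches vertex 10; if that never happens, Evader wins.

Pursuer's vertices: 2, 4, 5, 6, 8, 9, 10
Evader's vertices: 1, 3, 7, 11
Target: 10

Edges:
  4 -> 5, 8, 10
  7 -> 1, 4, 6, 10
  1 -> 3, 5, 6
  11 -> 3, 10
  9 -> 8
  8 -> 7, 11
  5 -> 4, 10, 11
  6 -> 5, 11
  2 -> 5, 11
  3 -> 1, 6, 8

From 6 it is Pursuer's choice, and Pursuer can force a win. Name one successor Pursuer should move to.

5

A0 = {10}
A1: add {4, 5} — 4 (Pursuer) has 4→10; 5 (Pursuer) has 5→10.
A2: add {2, 6} — 2 (Pursuer) has 2→5; 6 (Pursuer) has 6→5.
A3 = A2; e.g. 1 (Evader) can still go to 3. Fixed point.
From 6, successor 5 is in the attractor (rank 1); the other successor 11 is not.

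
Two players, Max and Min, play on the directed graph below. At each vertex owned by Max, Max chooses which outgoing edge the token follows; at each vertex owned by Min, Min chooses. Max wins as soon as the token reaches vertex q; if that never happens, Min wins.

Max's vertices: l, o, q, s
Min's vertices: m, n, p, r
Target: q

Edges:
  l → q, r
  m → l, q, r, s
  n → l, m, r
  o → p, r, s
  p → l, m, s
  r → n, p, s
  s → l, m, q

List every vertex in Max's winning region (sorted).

l, o, q, s

A0 = {q}
A1: add {l, s} — l (Max) has l→q; s (Max) has s→q.
A2: add {o} — o (Max) has o→s.
A3 = A2; e.g. m (Min) can still go to r. Fixed point.
Max's winning region = {l, o, q, s}.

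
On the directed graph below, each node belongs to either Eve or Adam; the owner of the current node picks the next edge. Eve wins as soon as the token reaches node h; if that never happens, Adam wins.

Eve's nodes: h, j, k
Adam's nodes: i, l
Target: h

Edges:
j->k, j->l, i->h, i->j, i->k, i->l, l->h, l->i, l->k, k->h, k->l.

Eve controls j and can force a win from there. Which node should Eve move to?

A0 = {h}
A1: add {k} — k (Eve) has k→h.
A2: add {j} — j (Eve) has j→k.
A3 = A2; e.g. i (Adam) can still go to l. Fixed point.
From j, successor k is in the attractor (rank 1); the other successor l is not.

k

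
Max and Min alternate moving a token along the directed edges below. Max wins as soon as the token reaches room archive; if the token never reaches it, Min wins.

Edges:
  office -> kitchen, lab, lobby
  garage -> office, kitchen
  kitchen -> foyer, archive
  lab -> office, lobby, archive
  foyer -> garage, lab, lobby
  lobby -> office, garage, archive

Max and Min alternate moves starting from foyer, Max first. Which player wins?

Min

Track states (vertex, player-to-move).
A0 = {(archive,Max), (archive,Min)}
A1: add {(kitchen,Max), (lab,Max), (lobby,Max)}.
A2: add {(office,Min)}.
A3: add {(garage,Max)}.
A4: add {(foyer,Min)}.
A5 = A4; e.g. (office,Max) stays out. (foyer,Max) never enters ⇒ Min avoids the target.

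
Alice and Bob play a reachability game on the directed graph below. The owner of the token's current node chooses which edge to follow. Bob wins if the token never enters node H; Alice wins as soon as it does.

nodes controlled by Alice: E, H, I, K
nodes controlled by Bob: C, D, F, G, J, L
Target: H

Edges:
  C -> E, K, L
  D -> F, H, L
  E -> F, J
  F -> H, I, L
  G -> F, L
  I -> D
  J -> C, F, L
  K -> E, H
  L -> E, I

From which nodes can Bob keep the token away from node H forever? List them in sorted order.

C, D, E, F, G, I, J, L

A0 = {H}
A1: add {K} — K (Alice) has K→H.
A2 = A1; e.g. C (Bob) can still go to E. Fixed point.
Alice's attractor = {H, K}; Bob avoids the target exactly from the complement.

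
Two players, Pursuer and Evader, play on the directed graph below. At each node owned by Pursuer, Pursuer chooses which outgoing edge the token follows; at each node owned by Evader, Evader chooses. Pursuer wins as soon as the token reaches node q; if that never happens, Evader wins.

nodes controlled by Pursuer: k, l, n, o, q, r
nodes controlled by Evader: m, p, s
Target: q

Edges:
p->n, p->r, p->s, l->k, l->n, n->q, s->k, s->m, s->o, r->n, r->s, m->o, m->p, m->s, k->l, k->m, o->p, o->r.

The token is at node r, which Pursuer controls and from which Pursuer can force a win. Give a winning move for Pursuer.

A0 = {q}
A1: add {n} — n (Pursuer) has n→q.
A2: add {l, r} — l (Pursuer) has l→n; r (Pursuer) has r→n.
A3: add {k, o} — k (Pursuer) has k→l; o (Pursuer) has o→r.
A4 = A3; e.g. m (Evader) can still go to p. Fixed point.
From r, successor n is in the attractor (rank 1); the other successor s is not.

n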